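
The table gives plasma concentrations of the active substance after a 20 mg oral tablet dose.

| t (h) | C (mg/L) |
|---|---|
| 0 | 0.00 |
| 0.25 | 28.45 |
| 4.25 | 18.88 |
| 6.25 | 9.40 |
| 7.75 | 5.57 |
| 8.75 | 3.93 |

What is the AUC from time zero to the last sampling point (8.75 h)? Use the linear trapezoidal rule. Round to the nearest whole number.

AUC = 142 mg/L·h

Trapezoidal AUC_0→8.75:
  [0→0.25]: (0.00+28.45)/2 × 0.25 = 3.55625
  [0.25→4.25]: (28.45+18.88)/2 × 4 = 94.66
  [4.25→6.25]: (18.88+9.40)/2 × 2 = 28.28
  [6.25→7.75]: (9.40+5.57)/2 × 1.5 = 11.2275
  [7.75→8.75]: (5.57+3.93)/2 × 1 = 4.75
  Sum = 142.47375 mg/L·h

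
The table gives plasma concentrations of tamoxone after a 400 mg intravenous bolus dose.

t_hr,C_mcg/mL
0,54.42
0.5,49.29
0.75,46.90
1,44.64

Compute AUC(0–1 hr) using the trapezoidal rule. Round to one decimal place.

AUC = 49.4 mcg/mL·hr

Trapezoidal AUC_0→1:
  [0→0.5]: (54.42+49.29)/2 × 0.5 = 25.9275
  [0.5→0.75]: (49.29+46.90)/2 × 0.25 = 12.02375
  [0.75→1]: (46.90+44.64)/2 × 0.25 = 11.4425
  Sum = 49.39375 mcg/mL·hr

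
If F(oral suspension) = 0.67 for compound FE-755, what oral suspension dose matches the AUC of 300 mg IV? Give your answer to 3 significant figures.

D_oral = 448 mg

For equal systemic exposure: F × D_ev = D_iv
D_ev = D_iv / F = 300 / 0.67 = 447.761 mg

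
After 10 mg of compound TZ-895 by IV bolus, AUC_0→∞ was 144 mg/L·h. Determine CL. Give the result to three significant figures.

CL = Dose_iv / AUC_0→∞
   = 10 / 144 = 0.0694444 L/h

CL = 0.0694 L/h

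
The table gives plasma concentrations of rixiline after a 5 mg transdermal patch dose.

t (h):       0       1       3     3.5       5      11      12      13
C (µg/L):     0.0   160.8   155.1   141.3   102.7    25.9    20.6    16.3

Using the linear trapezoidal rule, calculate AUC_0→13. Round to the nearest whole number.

Trapezoidal AUC_0→13:
  [0→1]: (0.0+160.8)/2 × 1 = 80.4
  [1→3]: (160.8+155.1)/2 × 2 = 315.9
  [3→3.5]: (155.1+141.3)/2 × 0.5 = 74.1
  [3.5→5]: (141.3+102.7)/2 × 1.5 = 183.0
  [5→11]: (102.7+25.9)/2 × 6 = 385.8
  [11→12]: (25.9+20.6)/2 × 1 = 23.25
  [12→13]: (20.6+16.3)/2 × 1 = 18.45
  Sum = 1080.9 µg/L·h

AUC = 1081 µg/L·h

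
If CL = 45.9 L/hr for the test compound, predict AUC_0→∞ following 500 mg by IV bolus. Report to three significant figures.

AUC_0→∞ = Dose_iv / CL
        = 500 / 45.9 = 10.8932 mg/L·hr

AUC = 10.9 mg/L·hr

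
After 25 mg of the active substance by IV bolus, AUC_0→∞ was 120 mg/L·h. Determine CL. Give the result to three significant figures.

CL = Dose_iv / AUC_0→∞
   = 25 / 120 = 0.208333 L/h

CL = 0.208 L/h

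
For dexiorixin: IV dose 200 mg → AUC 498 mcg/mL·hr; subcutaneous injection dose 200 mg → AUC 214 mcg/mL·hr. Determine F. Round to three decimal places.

F = 0.430

F = (AUC_ev / D_ev) / (AUC_iv / D_iv)
  = (214/200) / (498/200)
  = 1.07 / 2.49 = 0.4297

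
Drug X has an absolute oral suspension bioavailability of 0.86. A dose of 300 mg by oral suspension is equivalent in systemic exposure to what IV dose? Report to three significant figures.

Systemic exposure from an extravascular dose = F × D_ev, so the equivalent IV dose is F × D_ev.
D_iv = F × D_ev = 0.86 × 300 = 258 mg

D_iv = 258 mg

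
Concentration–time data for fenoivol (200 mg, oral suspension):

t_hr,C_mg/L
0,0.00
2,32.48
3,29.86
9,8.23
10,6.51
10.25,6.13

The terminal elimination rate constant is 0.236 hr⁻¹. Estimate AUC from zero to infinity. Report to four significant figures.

AUC = 212.8 mg/L·hr

Trapezoidal AUC_0→10.25:
  [0→2]: (0.00+32.48)/2 × 2 = 32.48
  [2→3]: (32.48+29.86)/2 × 1 = 31.17
  [3→9]: (29.86+8.23)/2 × 6 = 114.27
  [9→10]: (8.23+6.51)/2 × 1 = 7.37
  [10→10.25]: (6.51+6.13)/2 × 0.25 = 1.58
  Sum = 186.87 mg/L·hr
Extrapolated tail: C_last / k_e = 6.13 / 0.236 = 25.975
AUC_0→∞ = 186.87 + 25.975 = 212.845 mg/L·hr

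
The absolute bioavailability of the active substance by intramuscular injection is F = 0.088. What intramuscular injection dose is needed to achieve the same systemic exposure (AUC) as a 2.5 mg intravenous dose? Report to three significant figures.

D_intramuscular = 28.4 mg

For equal systemic exposure: F × D_ev = D_iv
D_ev = D_iv / F = 2.5 / 0.088 = 28.4091 mg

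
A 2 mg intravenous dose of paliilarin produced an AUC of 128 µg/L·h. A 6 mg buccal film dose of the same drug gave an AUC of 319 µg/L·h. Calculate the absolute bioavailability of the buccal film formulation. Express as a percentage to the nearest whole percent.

F = 83%

F = (AUC_ev / D_ev) / (AUC_iv / D_iv)
  = (319/6) / (128/2)
  = 53.1667 / 64 = 0.8307
  = 83.07%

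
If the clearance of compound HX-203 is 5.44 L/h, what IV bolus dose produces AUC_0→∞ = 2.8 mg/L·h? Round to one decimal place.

Dose_iv = CL × AUC_0→∞
     = 5.44 × 2.8 = 15.232 mg

Dose = 15.2 mg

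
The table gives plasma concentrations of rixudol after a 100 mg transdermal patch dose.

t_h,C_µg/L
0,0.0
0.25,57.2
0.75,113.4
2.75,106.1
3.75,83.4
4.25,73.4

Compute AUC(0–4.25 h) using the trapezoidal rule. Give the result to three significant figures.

Trapezoidal AUC_0→4.25:
  [0→0.25]: (0.0+57.2)/2 × 0.25 = 7.15
  [0.25→0.75]: (57.2+113.4)/2 × 0.5 = 42.65
  [0.75→2.75]: (113.4+106.1)/2 × 2 = 219.5
  [2.75→3.75]: (106.1+83.4)/2 × 1 = 94.75
  [3.75→4.25]: (83.4+73.4)/2 × 0.5 = 39.2
  Sum = 403.25 µg/L·h

AUC = 403 µg/L·h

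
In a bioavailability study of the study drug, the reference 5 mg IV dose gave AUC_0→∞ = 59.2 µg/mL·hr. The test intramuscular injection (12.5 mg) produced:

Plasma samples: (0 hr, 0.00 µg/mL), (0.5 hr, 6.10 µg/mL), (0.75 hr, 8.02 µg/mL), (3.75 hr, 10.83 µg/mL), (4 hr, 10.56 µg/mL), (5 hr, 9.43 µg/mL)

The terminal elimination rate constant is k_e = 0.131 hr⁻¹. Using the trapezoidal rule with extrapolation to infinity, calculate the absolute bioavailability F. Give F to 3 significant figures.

Trapezoidal AUC_0→5 (intramuscular injection):
  [0→0.5]: (0.00+6.10)/2 × 0.5 = 1.525
  [0.5→0.75]: (6.10+8.02)/2 × 0.25 = 1.765
  [0.75→3.75]: (8.02+10.83)/2 × 3 = 28.275
  [3.75→4]: (10.83+10.56)/2 × 0.25 = 2.67375
  [4→5]: (10.56+9.43)/2 × 1 = 9.995
  Sum = 44.23375 µg/mL·hr
Tail: C_last/k_e = 9.43/0.131 = 71.985
AUC_0→∞ (intramuscular injection) = 44.23375 + 71.985 = 116.21875 µg/mL·hr
F = (AUC_ev/D_ev)/(AUC_iv/D_iv) = (116.21875/12.5)/(59.2/5) = 9.2975/11.84 = 0.7853

F = 0.785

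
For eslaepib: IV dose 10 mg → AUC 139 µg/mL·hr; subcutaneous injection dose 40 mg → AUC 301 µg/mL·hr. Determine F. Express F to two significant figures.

F = (AUC_ev / D_ev) / (AUC_iv / D_iv)
  = (301/40) / (139/10)
  = 7.525 / 13.9 = 0.5414

F = 0.54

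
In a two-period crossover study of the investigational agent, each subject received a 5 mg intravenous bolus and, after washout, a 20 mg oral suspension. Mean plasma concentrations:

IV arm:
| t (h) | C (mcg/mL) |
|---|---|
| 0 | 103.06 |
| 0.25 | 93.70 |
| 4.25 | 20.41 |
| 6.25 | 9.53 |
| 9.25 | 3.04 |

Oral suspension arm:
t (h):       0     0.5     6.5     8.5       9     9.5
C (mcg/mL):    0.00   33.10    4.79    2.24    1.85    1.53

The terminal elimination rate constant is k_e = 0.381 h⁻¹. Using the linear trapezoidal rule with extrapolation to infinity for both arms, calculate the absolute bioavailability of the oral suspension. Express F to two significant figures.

Trapezoidal AUC_0→9.25 (IV):
  [0→0.25]: (103.06+93.70)/2 × 0.25 = 24.595
  [0.25→4.25]: (93.70+20.41)/2 × 4 = 228.22
  [4.25→6.25]: (20.41+9.53)/2 × 2 = 29.94
  [6.25→9.25]: (9.53+3.04)/2 × 3 = 18.855
  Sum = 301.61 mcg/mL·h
IV tail: 3.04/0.381 = 7.979; AUC_iv,0→∞ = 301.61 + 7.979 = 309.589 mcg/mL·h
Trapezoidal AUC_0→9.5 (oral suspension):
  [0→0.5]: (0.00+33.10)/2 × 0.5 = 8.275
  [0.5→6.5]: (33.10+4.79)/2 × 6 = 113.67
  [6.5→8.5]: (4.79+2.24)/2 × 2 = 7.03
  [8.5→9]: (2.24+1.85)/2 × 0.5 = 1.0225
  [9→9.5]: (1.85+1.53)/2 × 0.5 = 0.845
  Sum = 130.8425 mcg/mL·h
oral suspension tail: 1.53/0.381 = 4.016; AUC_ev,0→∞ = 130.8425 + 4.016 = 134.8585 mcg/mL·h
F = (AUC_ev/D_ev)/(AUC_iv/D_iv) = (134.8585/20)/(309.589/5) = 6.742925/61.9178 = 0.1089

F = 0.11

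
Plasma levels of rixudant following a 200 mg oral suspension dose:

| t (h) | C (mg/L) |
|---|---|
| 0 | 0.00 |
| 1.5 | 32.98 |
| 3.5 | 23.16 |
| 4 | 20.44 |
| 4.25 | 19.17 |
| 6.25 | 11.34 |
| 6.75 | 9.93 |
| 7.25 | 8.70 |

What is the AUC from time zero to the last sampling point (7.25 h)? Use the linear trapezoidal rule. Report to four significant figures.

AUC = 137.2 mg/L·h

Trapezoidal AUC_0→7.25:
  [0→1.5]: (0.00+32.98)/2 × 1.5 = 24.735
  [1.5→3.5]: (32.98+23.16)/2 × 2 = 56.14
  [3.5→4]: (23.16+20.44)/2 × 0.5 = 10.9
  [4→4.25]: (20.44+19.17)/2 × 0.25 = 4.95125
  [4.25→6.25]: (19.17+11.34)/2 × 2 = 30.51
  [6.25→6.75]: (11.34+9.93)/2 × 0.5 = 5.3175
  [6.75→7.25]: (9.93+8.70)/2 × 0.5 = 4.6575
  Sum = 137.21125 mg/L·h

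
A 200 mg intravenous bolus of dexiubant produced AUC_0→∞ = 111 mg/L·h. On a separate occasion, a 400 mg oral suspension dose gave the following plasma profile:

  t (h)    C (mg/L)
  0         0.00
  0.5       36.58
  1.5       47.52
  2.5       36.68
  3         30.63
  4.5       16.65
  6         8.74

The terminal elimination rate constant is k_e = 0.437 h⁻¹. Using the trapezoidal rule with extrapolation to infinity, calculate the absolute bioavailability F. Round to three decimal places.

F = 0.832

Trapezoidal AUC_0→6 (oral suspension):
  [0→0.5]: (0.00+36.58)/2 × 0.5 = 9.145
  [0.5→1.5]: (36.58+47.52)/2 × 1 = 42.05
  [1.5→2.5]: (47.52+36.68)/2 × 1 = 42.1
  [2.5→3]: (36.68+30.63)/2 × 0.5 = 16.8275
  [3→4.5]: (30.63+16.65)/2 × 1.5 = 35.46
  [4.5→6]: (16.65+8.74)/2 × 1.5 = 19.0425
  Sum = 164.625 mg/L·h
Tail: C_last/k_e = 8.74/0.437 = 20.000
AUC_0→∞ (oral suspension) = 164.625 + 20.000 = 184.625 mg/L·h
F = (AUC_ev/D_ev)/(AUC_iv/D_iv) = (184.625/400)/(111/200) = 0.4615625/0.555 = 0.8316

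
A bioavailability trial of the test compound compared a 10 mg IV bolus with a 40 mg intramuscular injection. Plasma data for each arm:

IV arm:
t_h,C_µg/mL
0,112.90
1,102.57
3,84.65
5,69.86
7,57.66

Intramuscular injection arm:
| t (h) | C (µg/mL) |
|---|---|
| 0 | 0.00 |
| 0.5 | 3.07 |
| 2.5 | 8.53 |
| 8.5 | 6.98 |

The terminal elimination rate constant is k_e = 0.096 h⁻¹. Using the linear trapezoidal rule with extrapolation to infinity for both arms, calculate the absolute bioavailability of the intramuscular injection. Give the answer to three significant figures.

F = 0.0279

Trapezoidal AUC_0→7 (IV):
  [0→1]: (112.90+102.57)/2 × 1 = 107.735
  [1→3]: (102.57+84.65)/2 × 2 = 187.22
  [3→5]: (84.65+69.86)/2 × 2 = 154.51
  [5→7]: (69.86+57.66)/2 × 2 = 127.52
  Sum = 576.985 µg/mL·h
IV tail: 57.66/0.096 = 600.625; AUC_iv,0→∞ = 576.985 + 600.625 = 1177.61 µg/mL·h
Trapezoidal AUC_0→8.5 (intramuscular injection):
  [0→0.5]: (0.00+3.07)/2 × 0.5 = 0.7675
  [0.5→2.5]: (3.07+8.53)/2 × 2 = 11.6
  [2.5→8.5]: (8.53+6.98)/2 × 6 = 46.53
  Sum = 58.8975 µg/mL·h
intramuscular injection tail: 6.98/0.096 = 72.708; AUC_ev,0→∞ = 58.8975 + 72.708 = 131.6055 µg/mL·h
F = (AUC_ev/D_ev)/(AUC_iv/D_iv) = (131.6055/40)/(1177.61/10) = 3.2901375/117.761 = 0.0279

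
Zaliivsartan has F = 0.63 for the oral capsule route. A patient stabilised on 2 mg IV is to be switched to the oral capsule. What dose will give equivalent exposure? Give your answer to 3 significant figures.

D_oral = 3.17 mg

For equal systemic exposure: F × D_ev = D_iv
D_ev = D_iv / F = 2 / 0.63 = 3.1746 mg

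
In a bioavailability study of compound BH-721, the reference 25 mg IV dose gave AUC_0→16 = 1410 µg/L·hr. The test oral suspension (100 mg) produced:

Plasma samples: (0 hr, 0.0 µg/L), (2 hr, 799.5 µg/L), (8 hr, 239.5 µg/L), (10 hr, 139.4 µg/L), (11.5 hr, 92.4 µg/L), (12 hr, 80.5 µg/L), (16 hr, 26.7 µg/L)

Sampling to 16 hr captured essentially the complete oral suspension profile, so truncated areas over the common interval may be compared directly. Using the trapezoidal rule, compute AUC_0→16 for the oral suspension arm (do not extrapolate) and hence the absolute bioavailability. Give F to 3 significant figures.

F = 0.838

Trapezoidal AUC_0→16 (oral suspension):
  [0→2]: (0.0+799.5)/2 × 2 = 799.5
  [2→8]: (799.5+239.5)/2 × 6 = 3117.0
  [8→10]: (239.5+139.4)/2 × 2 = 378.9
  [10→11.5]: (139.4+92.4)/2 × 1.5 = 173.85
  [11.5→12]: (92.4+80.5)/2 × 0.5 = 43.225
  [12→16]: (80.5+26.7)/2 × 4 = 214.4
  Sum = 4726.875 µg/L·hr
F = (AUC_ev/D_ev)/(AUC_iv/D_iv) = (4726.875/100)/(1410/25) = 47.26875/56.4 = 0.8381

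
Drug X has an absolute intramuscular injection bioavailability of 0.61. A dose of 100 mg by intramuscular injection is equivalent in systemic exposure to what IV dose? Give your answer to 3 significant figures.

D_iv = 61.0 mg

Systemic exposure from an extravascular dose = F × D_ev, so the equivalent IV dose is F × D_ev.
D_iv = F × D_ev = 0.61 × 100 = 61 mg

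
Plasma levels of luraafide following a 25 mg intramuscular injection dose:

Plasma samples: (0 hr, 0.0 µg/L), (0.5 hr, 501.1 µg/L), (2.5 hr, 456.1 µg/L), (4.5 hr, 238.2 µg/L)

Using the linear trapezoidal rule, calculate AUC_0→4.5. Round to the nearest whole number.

Trapezoidal AUC_0→4.5:
  [0→0.5]: (0.0+501.1)/2 × 0.5 = 125.275
  [0.5→2.5]: (501.1+456.1)/2 × 2 = 957.2
  [2.5→4.5]: (456.1+238.2)/2 × 2 = 694.3
  Sum = 1776.775 µg/L·hr

AUC = 1777 µg/L·hr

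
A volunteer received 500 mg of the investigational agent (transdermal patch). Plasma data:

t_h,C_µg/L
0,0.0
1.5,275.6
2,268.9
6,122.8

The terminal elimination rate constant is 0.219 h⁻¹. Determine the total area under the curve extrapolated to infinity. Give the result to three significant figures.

Trapezoidal AUC_0→6:
  [0→1.5]: (0.0+275.6)/2 × 1.5 = 206.7
  [1.5→2]: (275.6+268.9)/2 × 0.5 = 136.125
  [2→6]: (268.9+122.8)/2 × 4 = 783.4
  Sum = 1126.225 µg/L·h
Extrapolated tail: C_last / k_e = 122.8 / 0.219 = 560.731
AUC_0→∞ = 1126.225 + 560.731 = 1686.956 µg/L·h

AUC = 1690 µg/L·h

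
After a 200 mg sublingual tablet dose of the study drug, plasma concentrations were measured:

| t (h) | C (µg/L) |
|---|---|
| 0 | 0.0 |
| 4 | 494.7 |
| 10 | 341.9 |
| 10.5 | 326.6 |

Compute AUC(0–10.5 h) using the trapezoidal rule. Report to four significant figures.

Trapezoidal AUC_0→10.5:
  [0→4]: (0.0+494.7)/2 × 4 = 989.4
  [4→10]: (494.7+341.9)/2 × 6 = 2509.8
  [10→10.5]: (341.9+326.6)/2 × 0.5 = 167.125
  Sum = 3666.325 µg/L·h

AUC = 3666 µg/L·h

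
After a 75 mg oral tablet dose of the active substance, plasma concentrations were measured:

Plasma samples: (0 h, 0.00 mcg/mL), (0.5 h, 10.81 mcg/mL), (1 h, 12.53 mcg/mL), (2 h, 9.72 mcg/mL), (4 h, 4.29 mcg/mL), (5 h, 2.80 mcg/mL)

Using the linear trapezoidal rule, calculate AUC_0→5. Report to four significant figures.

Trapezoidal AUC_0→5:
  [0→0.5]: (0.00+10.81)/2 × 0.5 = 2.7025
  [0.5→1]: (10.81+12.53)/2 × 0.5 = 5.835
  [1→2]: (12.53+9.72)/2 × 1 = 11.125
  [2→4]: (9.72+4.29)/2 × 2 = 14.01
  [4→5]: (4.29+2.80)/2 × 1 = 3.545
  Sum = 37.2175 mcg/mL·h

AUC = 37.22 mcg/mL·h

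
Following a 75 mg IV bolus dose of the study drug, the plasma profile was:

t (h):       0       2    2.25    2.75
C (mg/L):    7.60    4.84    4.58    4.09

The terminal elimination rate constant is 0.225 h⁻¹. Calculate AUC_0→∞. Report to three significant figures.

AUC = 34.0 mg/L·h

Trapezoidal AUC_0→2.75:
  [0→2]: (7.60+4.84)/2 × 2 = 12.44
  [2→2.25]: (4.84+4.58)/2 × 0.25 = 1.1775
  [2.25→2.75]: (4.58+4.09)/2 × 0.5 = 2.1675
  Sum = 15.785 mg/L·h
Extrapolated tail: C_last / k_e = 4.09 / 0.225 = 18.178
AUC_0→∞ = 15.785 + 18.178 = 33.963 mg/L·h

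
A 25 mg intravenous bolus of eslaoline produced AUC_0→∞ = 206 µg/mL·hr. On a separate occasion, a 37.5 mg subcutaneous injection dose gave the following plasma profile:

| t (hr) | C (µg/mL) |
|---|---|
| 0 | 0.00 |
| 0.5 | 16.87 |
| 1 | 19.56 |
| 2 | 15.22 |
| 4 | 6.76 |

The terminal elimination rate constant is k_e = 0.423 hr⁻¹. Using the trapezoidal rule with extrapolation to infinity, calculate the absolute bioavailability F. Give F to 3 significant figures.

Trapezoidal AUC_0→4 (subcutaneous injection):
  [0→0.5]: (0.00+16.87)/2 × 0.5 = 4.2175
  [0.5→1]: (16.87+19.56)/2 × 0.5 = 9.1075
  [1→2]: (19.56+15.22)/2 × 1 = 17.39
  [2→4]: (15.22+6.76)/2 × 2 = 21.98
  Sum = 52.695 µg/mL·hr
Tail: C_last/k_e = 6.76/0.423 = 15.981
AUC_0→∞ (subcutaneous injection) = 52.695 + 15.981 = 68.676 µg/mL·hr
F = (AUC_ev/D_ev)/(AUC_iv/D_iv) = (68.676/37.5)/(206/25) = 1.83136/8.24 = 0.2223

F = 0.222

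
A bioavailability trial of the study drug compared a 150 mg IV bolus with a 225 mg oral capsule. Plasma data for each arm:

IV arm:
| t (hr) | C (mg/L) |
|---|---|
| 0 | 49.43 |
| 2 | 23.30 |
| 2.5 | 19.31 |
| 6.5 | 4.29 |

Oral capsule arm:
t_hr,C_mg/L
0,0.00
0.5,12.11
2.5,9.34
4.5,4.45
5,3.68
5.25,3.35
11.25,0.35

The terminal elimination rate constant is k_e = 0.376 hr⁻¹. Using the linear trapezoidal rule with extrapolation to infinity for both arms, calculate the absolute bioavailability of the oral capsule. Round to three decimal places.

F = 0.250

Trapezoidal AUC_0→6.5 (IV):
  [0→2]: (49.43+23.30)/2 × 2 = 72.73
  [2→2.5]: (23.30+19.31)/2 × 0.5 = 10.6525
  [2.5→6.5]: (19.31+4.29)/2 × 4 = 47.2
  Sum = 130.5825 mg/L·hr
IV tail: 4.29/0.376 = 11.410; AUC_iv,0→∞ = 130.5825 + 11.410 = 141.9925 mg/L·hr
Trapezoidal AUC_0→11.25 (oral capsule):
  [0→0.5]: (0.00+12.11)/2 × 0.5 = 3.0275
  [0.5→2.5]: (12.11+9.34)/2 × 2 = 21.45
  [2.5→4.5]: (9.34+4.45)/2 × 2 = 13.79
  [4.5→5]: (4.45+3.68)/2 × 0.5 = 2.0325
  [5→5.25]: (3.68+3.35)/2 × 0.25 = 0.87875
  [5.25→11.25]: (3.35+0.35)/2 × 6 = 11.1
  Sum = 52.27875 mg/L·hr
oral capsule tail: 0.35/0.376 = 0.931; AUC_ev,0→∞ = 52.27875 + 0.931 = 53.20975 mg/L·hr
F = (AUC_ev/D_ev)/(AUC_iv/D_iv) = (53.20975/225)/(141.9925/150) = 0.236488/0.946617 = 0.2498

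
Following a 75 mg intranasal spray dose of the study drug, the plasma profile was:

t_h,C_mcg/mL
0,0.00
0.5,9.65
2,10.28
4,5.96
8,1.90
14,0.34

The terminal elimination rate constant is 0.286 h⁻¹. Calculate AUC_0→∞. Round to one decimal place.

Trapezoidal AUC_0→14:
  [0→0.5]: (0.00+9.65)/2 × 0.5 = 2.4125
  [0.5→2]: (9.65+10.28)/2 × 1.5 = 14.9475
  [2→4]: (10.28+5.96)/2 × 2 = 16.24
  [4→8]: (5.96+1.90)/2 × 4 = 15.72
  [8→14]: (1.90+0.34)/2 × 6 = 6.72
  Sum = 56.04 mcg/mL·h
Extrapolated tail: C_last / k_e = 0.34 / 0.286 = 1.189
AUC_0→∞ = 56.04 + 1.189 = 57.229 mcg/mL·h

AUC = 57.2 mcg/mL·h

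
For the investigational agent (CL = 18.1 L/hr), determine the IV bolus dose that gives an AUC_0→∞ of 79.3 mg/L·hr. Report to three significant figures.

Dose = 1440 mg

Dose_iv = CL × AUC_0→∞
     = 18.1 × 79.3 = 1435.33 mg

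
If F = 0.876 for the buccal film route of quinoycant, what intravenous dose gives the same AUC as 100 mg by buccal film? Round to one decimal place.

Systemic exposure from an extravascular dose = F × D_ev, so the equivalent IV dose is F × D_ev.
D_iv = F × D_ev = 0.876 × 100 = 87.6 mg

D_iv = 87.6 mg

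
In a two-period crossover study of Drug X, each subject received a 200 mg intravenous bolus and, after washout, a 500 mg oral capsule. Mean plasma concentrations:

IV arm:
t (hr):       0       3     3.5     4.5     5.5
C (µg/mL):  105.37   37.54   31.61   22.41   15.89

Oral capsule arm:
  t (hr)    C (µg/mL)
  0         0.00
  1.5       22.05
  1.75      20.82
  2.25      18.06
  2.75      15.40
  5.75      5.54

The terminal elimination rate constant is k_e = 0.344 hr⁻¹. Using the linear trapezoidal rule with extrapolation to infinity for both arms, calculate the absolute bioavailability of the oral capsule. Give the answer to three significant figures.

Trapezoidal AUC_0→5.5 (IV):
  [0→3]: (105.37+37.54)/2 × 3 = 214.365
  [3→3.5]: (37.54+31.61)/2 × 0.5 = 17.2875
  [3.5→4.5]: (31.61+22.41)/2 × 1 = 27.01
  [4.5→5.5]: (22.41+15.89)/2 × 1 = 19.15
  Sum = 277.8125 µg/mL·hr
IV tail: 15.89/0.344 = 46.192; AUC_iv,0→∞ = 277.8125 + 46.192 = 324.0045 µg/mL·hr
Trapezoidal AUC_0→5.75 (oral capsule):
  [0→1.5]: (0.00+22.05)/2 × 1.5 = 16.5375
  [1.5→1.75]: (22.05+20.82)/2 × 0.25 = 5.35875
  [1.75→2.25]: (20.82+18.06)/2 × 0.5 = 9.72
  [2.25→2.75]: (18.06+15.40)/2 × 0.5 = 8.365
  [2.75→5.75]: (15.40+5.54)/2 × 3 = 31.41
  Sum = 71.39125 µg/mL·hr
oral capsule tail: 5.54/0.344 = 16.105; AUC_ev,0→∞ = 71.39125 + 16.105 = 87.49625 µg/mL·hr
F = (AUC_ev/D_ev)/(AUC_iv/D_iv) = (87.49625/500)/(324.0045/200) = 0.1749925/1.6200225 = 0.1080

F = 0.108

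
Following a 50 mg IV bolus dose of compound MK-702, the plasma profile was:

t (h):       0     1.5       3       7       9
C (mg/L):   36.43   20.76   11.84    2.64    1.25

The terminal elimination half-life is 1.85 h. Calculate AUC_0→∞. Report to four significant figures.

AUC = 103.5 mg/L·h

Trapezoidal AUC_0→9:
  [0→1.5]: (36.43+20.76)/2 × 1.5 = 42.8925
  [1.5→3]: (20.76+11.84)/2 × 1.5 = 24.45
  [3→7]: (11.84+2.64)/2 × 4 = 28.96
  [7→9]: (2.64+1.25)/2 × 2 = 3.89
  Sum = 100.1925 mg/L·h
k_e = ln2 / t½ = 0.693147 / 1.85 = 0.3747 h^-1
Extrapolated tail: C_last / k_e = 1.25 / 0.3747 = 3.336
AUC_0→∞ = 100.1925 + 3.336 = 103.5285 mg/L·h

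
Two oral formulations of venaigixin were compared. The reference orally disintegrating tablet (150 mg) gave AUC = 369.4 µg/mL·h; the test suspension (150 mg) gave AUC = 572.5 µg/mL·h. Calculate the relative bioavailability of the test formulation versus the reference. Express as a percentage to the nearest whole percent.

F_rel = 155%

F_rel = (AUC_test/D_test) / (AUC_ref/D_ref)
      = (572.5/150) / (369.4/150)
      = 3.81667 / 2.46267 = 1.5498 = 154.98%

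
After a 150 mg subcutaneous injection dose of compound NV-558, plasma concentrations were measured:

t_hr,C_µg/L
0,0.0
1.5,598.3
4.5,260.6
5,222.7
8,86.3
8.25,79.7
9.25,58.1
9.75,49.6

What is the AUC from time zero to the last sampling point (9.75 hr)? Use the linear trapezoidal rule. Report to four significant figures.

Trapezoidal AUC_0→9.75:
  [0→1.5]: (0.0+598.3)/2 × 1.5 = 448.725
  [1.5→4.5]: (598.3+260.6)/2 × 3 = 1288.35
  [4.5→5]: (260.6+222.7)/2 × 0.5 = 120.825
  [5→8]: (222.7+86.3)/2 × 3 = 463.5
  [8→8.25]: (86.3+79.7)/2 × 0.25 = 20.75
  [8.25→9.25]: (79.7+58.1)/2 × 1 = 68.9
  [9.25→9.75]: (58.1+49.6)/2 × 0.5 = 26.925
  Sum = 2437.975 µg/L·hr

AUC = 2438 µg/L·hr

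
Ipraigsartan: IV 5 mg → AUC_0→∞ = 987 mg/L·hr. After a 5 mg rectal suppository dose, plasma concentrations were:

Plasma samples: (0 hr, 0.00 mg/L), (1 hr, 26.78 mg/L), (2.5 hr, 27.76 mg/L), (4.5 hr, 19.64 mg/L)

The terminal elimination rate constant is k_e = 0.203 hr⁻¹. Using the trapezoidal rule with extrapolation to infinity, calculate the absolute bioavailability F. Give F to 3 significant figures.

F = 0.201

Trapezoidal AUC_0→4.5 (rectal suppository):
  [0→1]: (0.00+26.78)/2 × 1 = 13.39
  [1→2.5]: (26.78+27.76)/2 × 1.5 = 40.905
  [2.5→4.5]: (27.76+19.64)/2 × 2 = 47.4
  Sum = 101.695 mg/L·hr
Tail: C_last/k_e = 19.64/0.203 = 96.749
AUC_0→∞ (rectal suppository) = 101.695 + 96.749 = 198.444 mg/L·hr
F = (AUC_ev/D_ev)/(AUC_iv/D_iv) = (198.444/5)/(987/5) = 39.6888/197.4 = 0.2011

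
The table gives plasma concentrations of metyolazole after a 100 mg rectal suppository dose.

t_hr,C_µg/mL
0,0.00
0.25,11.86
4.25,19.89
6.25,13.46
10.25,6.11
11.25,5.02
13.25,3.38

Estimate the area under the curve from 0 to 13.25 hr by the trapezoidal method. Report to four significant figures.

AUC = 151.4 µg/mL·hr

Trapezoidal AUC_0→13.25:
  [0→0.25]: (0.00+11.86)/2 × 0.25 = 1.4825
  [0.25→4.25]: (11.86+19.89)/2 × 4 = 63.5
  [4.25→6.25]: (19.89+13.46)/2 × 2 = 33.35
  [6.25→10.25]: (13.46+6.11)/2 × 4 = 39.14
  [10.25→11.25]: (6.11+5.02)/2 × 1 = 5.565
  [11.25→13.25]: (5.02+3.38)/2 × 2 = 8.4
  Sum = 151.4375 µg/mL·hr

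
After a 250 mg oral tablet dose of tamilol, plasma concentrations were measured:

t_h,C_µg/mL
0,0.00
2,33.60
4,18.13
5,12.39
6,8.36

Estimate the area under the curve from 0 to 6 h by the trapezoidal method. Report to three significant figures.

AUC = 111 µg/mL·h

Trapezoidal AUC_0→6:
  [0→2]: (0.00+33.60)/2 × 2 = 33.6
  [2→4]: (33.60+18.13)/2 × 2 = 51.73
  [4→5]: (18.13+12.39)/2 × 1 = 15.26
  [5→6]: (12.39+8.36)/2 × 1 = 10.375
  Sum = 110.965 µg/mL·h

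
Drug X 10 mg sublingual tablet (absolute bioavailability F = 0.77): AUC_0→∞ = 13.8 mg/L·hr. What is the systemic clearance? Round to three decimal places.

CL = F × Dose / AUC_0→∞
   = 0.77 × 10 / 13.8 = 0.557971 L/hr

CL = 0.558 L/hr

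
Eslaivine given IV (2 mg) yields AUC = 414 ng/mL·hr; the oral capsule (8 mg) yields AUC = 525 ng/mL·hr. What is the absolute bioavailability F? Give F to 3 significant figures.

F = 0.317

F = (AUC_ev / D_ev) / (AUC_iv / D_iv)
  = (525/8) / (414/2)
  = 65.625 / 207 = 0.3170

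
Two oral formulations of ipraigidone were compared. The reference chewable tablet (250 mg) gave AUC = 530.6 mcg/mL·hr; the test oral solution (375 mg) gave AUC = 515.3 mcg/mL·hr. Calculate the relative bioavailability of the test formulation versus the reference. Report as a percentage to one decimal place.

F_rel = 64.7%

F_rel = (AUC_test/D_test) / (AUC_ref/D_ref)
      = (515.3/375) / (530.6/250)
      = 1.37413 / 2.1224 = 0.6474 = 64.74%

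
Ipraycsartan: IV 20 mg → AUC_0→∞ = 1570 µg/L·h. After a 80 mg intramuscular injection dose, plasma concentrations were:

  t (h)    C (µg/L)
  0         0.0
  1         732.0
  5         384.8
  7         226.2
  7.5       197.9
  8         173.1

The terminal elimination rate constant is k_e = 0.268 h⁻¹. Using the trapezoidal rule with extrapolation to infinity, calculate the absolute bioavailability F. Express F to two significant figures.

F = 0.65

Trapezoidal AUC_0→8 (intramuscular injection):
  [0→1]: (0.0+732.0)/2 × 1 = 366.0
  [1→5]: (732.0+384.8)/2 × 4 = 2233.6
  [5→7]: (384.8+226.2)/2 × 2 = 611.0
  [7→7.5]: (226.2+197.9)/2 × 0.5 = 106.025
  [7.5→8]: (197.9+173.1)/2 × 0.5 = 92.75
  Sum = 3409.375 µg/L·h
Tail: C_last/k_e = 173.1/0.268 = 645.896
AUC_0→∞ (intramuscular injection) = 3409.375 + 645.896 = 4055.271 µg/L·h
F = (AUC_ev/D_ev)/(AUC_iv/D_iv) = (4055.271/80)/(1570/20) = 50.6909/78.5 = 0.6457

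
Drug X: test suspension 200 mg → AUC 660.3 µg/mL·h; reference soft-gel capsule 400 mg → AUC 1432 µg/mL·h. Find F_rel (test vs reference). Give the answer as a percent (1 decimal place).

F_rel = (AUC_test/D_test) / (AUC_ref/D_ref)
      = (660.3/200) / (1432/400)
      = 3.3015 / 3.58 = 0.9222 = 92.22%

F_rel = 92.2%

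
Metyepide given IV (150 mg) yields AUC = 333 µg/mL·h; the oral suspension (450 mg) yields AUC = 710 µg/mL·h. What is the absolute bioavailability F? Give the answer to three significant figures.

F = 0.711

F = (AUC_ev / D_ev) / (AUC_iv / D_iv)
  = (710/450) / (333/150)
  = 1.57778 / 2.22 = 0.7107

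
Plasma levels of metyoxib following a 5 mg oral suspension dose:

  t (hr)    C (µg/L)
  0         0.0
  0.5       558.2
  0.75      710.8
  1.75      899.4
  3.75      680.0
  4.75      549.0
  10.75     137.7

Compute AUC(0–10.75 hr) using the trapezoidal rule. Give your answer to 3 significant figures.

Trapezoidal AUC_0→10.75:
  [0→0.5]: (0.0+558.2)/2 × 0.5 = 139.55
  [0.5→0.75]: (558.2+710.8)/2 × 0.25 = 158.625
  [0.75→1.75]: (710.8+899.4)/2 × 1 = 805.1
  [1.75→3.75]: (899.4+680.0)/2 × 2 = 1579.4
  [3.75→4.75]: (680.0+549.0)/2 × 1 = 614.5
  [4.75→10.75]: (549.0+137.7)/2 × 6 = 2060.1
  Sum = 5357.275 µg/L·hr

AUC = 5360 µg/L·hr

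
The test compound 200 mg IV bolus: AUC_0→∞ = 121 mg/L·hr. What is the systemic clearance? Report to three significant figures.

CL = Dose_iv / AUC_0→∞
   = 200 / 121 = 1.65289 L/hr

CL = 1.65 L/hr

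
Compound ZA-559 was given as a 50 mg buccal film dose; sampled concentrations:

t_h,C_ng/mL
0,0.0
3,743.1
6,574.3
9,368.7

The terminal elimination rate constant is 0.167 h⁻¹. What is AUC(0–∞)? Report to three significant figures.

Trapezoidal AUC_0→9:
  [0→3]: (0.0+743.1)/2 × 3 = 1114.65
  [3→6]: (743.1+574.3)/2 × 3 = 1976.1
  [6→9]: (574.3+368.7)/2 × 3 = 1414.5
  Sum = 4505.25 ng/mL·h
Extrapolated tail: C_last / k_e = 368.7 / 0.167 = 2207.784
AUC_0→∞ = 4505.25 + 2207.784 = 6713.034 ng/mL·h

AUC = 6710 ng/mL·h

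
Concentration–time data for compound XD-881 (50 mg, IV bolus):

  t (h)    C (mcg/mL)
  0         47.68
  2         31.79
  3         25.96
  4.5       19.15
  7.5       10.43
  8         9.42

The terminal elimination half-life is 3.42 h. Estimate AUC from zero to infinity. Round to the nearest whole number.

AUC = 238 mcg/mL·h

Trapezoidal AUC_0→8:
  [0→2]: (47.68+31.79)/2 × 2 = 79.47
  [2→3]: (31.79+25.96)/2 × 1 = 28.875
  [3→4.5]: (25.96+19.15)/2 × 1.5 = 33.8325
  [4.5→7.5]: (19.15+10.43)/2 × 3 = 44.37
  [7.5→8]: (10.43+9.42)/2 × 0.5 = 4.9625
  Sum = 191.51 mcg/mL·h
k_e = ln2 / t½ = 0.693147 / 3.42 = 0.2027 h^-1
Extrapolated tail: C_last / k_e = 9.42 / 0.2027 = 46.473
AUC_0→∞ = 191.51 + 46.473 = 237.983 mcg/mL·h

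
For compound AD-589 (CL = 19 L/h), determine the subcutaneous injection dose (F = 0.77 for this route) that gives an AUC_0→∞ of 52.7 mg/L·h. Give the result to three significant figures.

Dose = CL × AUC_0→∞ / F
     = 19 × 52.7 / 0.77 = 1300.39 mg

Dose = 1300 mg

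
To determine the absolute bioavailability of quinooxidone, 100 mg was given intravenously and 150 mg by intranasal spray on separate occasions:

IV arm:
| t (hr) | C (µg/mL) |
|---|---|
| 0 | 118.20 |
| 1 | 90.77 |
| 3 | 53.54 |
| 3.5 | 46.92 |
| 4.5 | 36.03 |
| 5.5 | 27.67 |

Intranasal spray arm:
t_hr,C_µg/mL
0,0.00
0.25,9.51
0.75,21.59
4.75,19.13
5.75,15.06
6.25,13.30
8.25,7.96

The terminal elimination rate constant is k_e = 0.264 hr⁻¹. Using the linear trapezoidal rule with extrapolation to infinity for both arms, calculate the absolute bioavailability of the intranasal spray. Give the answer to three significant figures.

F = 0.245

Trapezoidal AUC_0→5.5 (IV):
  [0→1]: (118.20+90.77)/2 × 1 = 104.485
  [1→3]: (90.77+53.54)/2 × 2 = 144.31
  [3→3.5]: (53.54+46.92)/2 × 0.5 = 25.115
  [3.5→4.5]: (46.92+36.03)/2 × 1 = 41.475
  [4.5→5.5]: (36.03+27.67)/2 × 1 = 31.85
  Sum = 347.235 µg/mL·hr
IV tail: 27.67/0.264 = 104.811; AUC_iv,0→∞ = 347.235 + 104.811 = 452.046 µg/mL·hr
Trapezoidal AUC_0→8.25 (intranasal spray):
  [0→0.25]: (0.00+9.51)/2 × 0.25 = 1.18875
  [0.25→0.75]: (9.51+21.59)/2 × 0.5 = 7.775
  [0.75→4.75]: (21.59+19.13)/2 × 4 = 81.44
  [4.75→5.75]: (19.13+15.06)/2 × 1 = 17.095
  [5.75→6.25]: (15.06+13.30)/2 × 0.5 = 7.09
  [6.25→8.25]: (13.30+7.96)/2 × 2 = 21.26
  Sum = 135.84875 µg/mL·hr
intranasal spray tail: 7.96/0.264 = 30.152; AUC_ev,0→∞ = 135.84875 + 30.152 = 166.00075 µg/mL·hr
F = (AUC_ev/D_ev)/(AUC_iv/D_iv) = (166.00075/150)/(452.046/100) = 1.10667/4.52046 = 0.2448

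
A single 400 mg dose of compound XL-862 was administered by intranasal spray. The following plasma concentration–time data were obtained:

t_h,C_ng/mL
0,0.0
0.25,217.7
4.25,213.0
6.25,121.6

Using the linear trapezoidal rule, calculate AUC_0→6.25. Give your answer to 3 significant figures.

AUC = 1220 ng/mL·h

Trapezoidal AUC_0→6.25:
  [0→0.25]: (0.0+217.7)/2 × 0.25 = 27.2125
  [0.25→4.25]: (217.7+213.0)/2 × 4 = 861.4
  [4.25→6.25]: (213.0+121.6)/2 × 2 = 334.6
  Sum = 1223.2125 ng/mL·h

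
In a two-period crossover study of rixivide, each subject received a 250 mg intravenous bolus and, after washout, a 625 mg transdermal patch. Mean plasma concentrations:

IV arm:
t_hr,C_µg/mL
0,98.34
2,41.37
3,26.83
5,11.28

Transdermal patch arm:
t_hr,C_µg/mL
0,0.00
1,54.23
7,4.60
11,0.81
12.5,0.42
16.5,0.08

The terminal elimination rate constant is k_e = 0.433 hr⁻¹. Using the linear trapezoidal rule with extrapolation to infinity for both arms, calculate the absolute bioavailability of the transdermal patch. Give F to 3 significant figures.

Trapezoidal AUC_0→5 (IV):
  [0→2]: (98.34+41.37)/2 × 2 = 139.71
  [2→3]: (41.37+26.83)/2 × 1 = 34.1
  [3→5]: (26.83+11.28)/2 × 2 = 38.11
  Sum = 211.92 µg/mL·hr
IV tail: 11.28/0.433 = 26.051; AUC_iv,0→∞ = 211.92 + 26.051 = 237.971 µg/mL·hr
Trapezoidal AUC_0→16.5 (transdermal patch):
  [0→1]: (0.00+54.23)/2 × 1 = 27.115
  [1→7]: (54.23+4.60)/2 × 6 = 176.49
  [7→11]: (4.60+0.81)/2 × 4 = 10.82
  [11→12.5]: (0.81+0.42)/2 × 1.5 = 0.9225
  [12.5→16.5]: (0.42+0.08)/2 × 4 = 1.0
  Sum = 216.3475 µg/mL·hr
transdermal patch tail: 0.08/0.433 = 0.185; AUC_ev,0→∞ = 216.3475 + 0.185 = 216.5325 µg/mL·hr
F = (AUC_ev/D_ev)/(AUC_iv/D_iv) = (216.5325/625)/(237.971/250) = 0.346452/0.951884 = 0.3640

F = 0.364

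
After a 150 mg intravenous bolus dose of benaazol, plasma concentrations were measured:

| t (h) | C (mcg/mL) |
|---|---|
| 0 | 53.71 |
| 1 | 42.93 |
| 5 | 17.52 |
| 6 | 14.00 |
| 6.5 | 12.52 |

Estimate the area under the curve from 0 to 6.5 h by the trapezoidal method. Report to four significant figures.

Trapezoidal AUC_0→6.5:
  [0→1]: (53.71+42.93)/2 × 1 = 48.32
  [1→5]: (42.93+17.52)/2 × 4 = 120.9
  [5→6]: (17.52+14.00)/2 × 1 = 15.76
  [6→6.5]: (14.00+12.52)/2 × 0.5 = 6.63
  Sum = 191.61 mcg/mL·h

AUC = 191.6 mcg/mL·h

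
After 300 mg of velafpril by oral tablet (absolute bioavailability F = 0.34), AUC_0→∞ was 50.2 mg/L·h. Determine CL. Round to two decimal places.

CL = F × Dose / AUC_0→∞
   = 0.34 × 300 / 50.2 = 2.03187 L/h

CL = 2.03 L/h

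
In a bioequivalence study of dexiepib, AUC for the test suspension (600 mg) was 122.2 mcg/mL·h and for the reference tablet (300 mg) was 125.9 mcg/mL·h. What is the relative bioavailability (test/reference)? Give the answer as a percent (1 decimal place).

F_rel = (AUC_test/D_test) / (AUC_ref/D_ref)
      = (122.2/600) / (125.9/300)
      = 0.203667 / 0.419667 = 0.4853 = 48.53%

F_rel = 48.5%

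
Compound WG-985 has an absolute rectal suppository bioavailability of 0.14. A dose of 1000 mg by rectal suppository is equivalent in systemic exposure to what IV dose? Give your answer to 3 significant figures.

Systemic exposure from an extravascular dose = F × D_ev, so the equivalent IV dose is F × D_ev.
D_iv = F × D_ev = 0.14 × 1000 = 140 mg

D_iv = 140 mg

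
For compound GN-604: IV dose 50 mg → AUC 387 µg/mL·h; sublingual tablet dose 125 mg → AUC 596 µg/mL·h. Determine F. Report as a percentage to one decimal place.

F = (AUC_ev / D_ev) / (AUC_iv / D_iv)
  = (596/125) / (387/50)
  = 4.768 / 7.74 = 0.6160
  = 61.60%

F = 61.6%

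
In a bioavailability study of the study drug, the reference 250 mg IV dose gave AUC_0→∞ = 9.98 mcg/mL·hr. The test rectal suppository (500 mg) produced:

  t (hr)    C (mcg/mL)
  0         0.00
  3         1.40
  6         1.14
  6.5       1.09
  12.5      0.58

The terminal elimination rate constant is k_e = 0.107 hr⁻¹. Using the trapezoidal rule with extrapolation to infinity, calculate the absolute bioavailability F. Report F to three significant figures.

F = 0.847

Trapezoidal AUC_0→12.5 (rectal suppository):
  [0→3]: (0.00+1.40)/2 × 3 = 2.1
  [3→6]: (1.40+1.14)/2 × 3 = 3.81
  [6→6.5]: (1.14+1.09)/2 × 0.5 = 0.5575
  [6.5→12.5]: (1.09+0.58)/2 × 6 = 5.01
  Sum = 11.4775 mcg/mL·hr
Tail: C_last/k_e = 0.58/0.107 = 5.421
AUC_0→∞ (rectal suppository) = 11.4775 + 5.421 = 16.8985 mcg/mL·hr
F = (AUC_ev/D_ev)/(AUC_iv/D_iv) = (16.8985/500)/(9.98/250) = 0.033797/0.03992 = 0.8466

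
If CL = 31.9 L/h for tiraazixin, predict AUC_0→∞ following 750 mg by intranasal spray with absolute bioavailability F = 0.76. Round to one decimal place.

AUC = 17.9 mg/L·h

AUC_0→∞ = F × Dose / CL
        = 0.76 × 750 / 31.9 = 17.8683 mg/L·h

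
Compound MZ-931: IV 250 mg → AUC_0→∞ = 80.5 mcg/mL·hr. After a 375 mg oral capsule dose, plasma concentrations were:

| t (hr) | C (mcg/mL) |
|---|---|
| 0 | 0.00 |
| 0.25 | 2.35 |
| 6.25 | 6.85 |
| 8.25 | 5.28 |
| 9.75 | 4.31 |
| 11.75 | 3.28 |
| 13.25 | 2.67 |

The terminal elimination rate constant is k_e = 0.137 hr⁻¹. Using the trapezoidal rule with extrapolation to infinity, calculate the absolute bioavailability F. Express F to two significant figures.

F = 0.65

Trapezoidal AUC_0→13.25 (oral capsule):
  [0→0.25]: (0.00+2.35)/2 × 0.25 = 0.29375
  [0.25→6.25]: (2.35+6.85)/2 × 6 = 27.6
  [6.25→8.25]: (6.85+5.28)/2 × 2 = 12.13
  [8.25→9.75]: (5.28+4.31)/2 × 1.5 = 7.1925
  [9.75→11.75]: (4.31+3.28)/2 × 2 = 7.59
  [11.75→13.25]: (3.28+2.67)/2 × 1.5 = 4.4625
  Sum = 59.26875 mcg/mL·hr
Tail: C_last/k_e = 2.67/0.137 = 19.489
AUC_0→∞ (oral capsule) = 59.26875 + 19.489 = 78.75775 mcg/mL·hr
F = (AUC_ev/D_ev)/(AUC_iv/D_iv) = (78.75775/375)/(80.5/250) = 0.210021/0.322 = 0.6522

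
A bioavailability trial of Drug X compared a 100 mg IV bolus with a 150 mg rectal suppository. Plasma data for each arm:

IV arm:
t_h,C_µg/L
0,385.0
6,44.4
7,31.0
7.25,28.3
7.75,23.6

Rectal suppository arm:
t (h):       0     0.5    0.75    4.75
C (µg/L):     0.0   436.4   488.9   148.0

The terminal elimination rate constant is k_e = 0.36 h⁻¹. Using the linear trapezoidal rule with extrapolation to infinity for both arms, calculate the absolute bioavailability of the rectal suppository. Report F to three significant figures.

F = 0.902

Trapezoidal AUC_0→7.75 (IV):
  [0→6]: (385.0+44.4)/2 × 6 = 1288.2
  [6→7]: (44.4+31.0)/2 × 1 = 37.7
  [7→7.25]: (31.0+28.3)/2 × 0.25 = 7.4125
  [7.25→7.75]: (28.3+23.6)/2 × 0.5 = 12.975
  Sum = 1346.2875 µg/L·h
IV tail: 23.6/0.36 = 65.556; AUC_iv,0→∞ = 1346.2875 + 65.556 = 1411.8435 µg/L·h
Trapezoidal AUC_0→4.75 (rectal suppository):
  [0→0.5]: (0.0+436.4)/2 × 0.5 = 109.1
  [0.5→0.75]: (436.4+488.9)/2 × 0.25 = 115.6625
  [0.75→4.75]: (488.9+148.0)/2 × 4 = 1273.8
  Sum = 1498.5625 µg/L·h
rectal suppository tail: 148.0/0.36 = 411.111; AUC_ev,0→∞ = 1498.5625 + 411.111 = 1909.6735 µg/L·h
F = (AUC_ev/D_ev)/(AUC_iv/D_iv) = (1909.6735/150)/(1411.8435/100) = 12.7312/14.118435 = 0.9017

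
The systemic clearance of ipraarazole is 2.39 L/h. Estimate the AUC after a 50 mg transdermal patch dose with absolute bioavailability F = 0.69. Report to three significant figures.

AUC_0→∞ = F × Dose / CL
        = 0.69 × 50 / 2.39 = 14.4351 mg/L·h

AUC = 14.4 mg/L·h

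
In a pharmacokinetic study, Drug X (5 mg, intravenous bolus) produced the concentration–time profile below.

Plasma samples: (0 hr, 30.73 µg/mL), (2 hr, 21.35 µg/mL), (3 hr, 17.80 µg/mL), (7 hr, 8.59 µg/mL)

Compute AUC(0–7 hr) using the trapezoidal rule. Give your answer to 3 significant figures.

AUC = 124 µg/mL·hr

Trapezoidal AUC_0→7:
  [0→2]: (30.73+21.35)/2 × 2 = 52.08
  [2→3]: (21.35+17.80)/2 × 1 = 19.575
  [3→7]: (17.80+8.59)/2 × 4 = 52.78
  Sum = 124.435 µg/mL·hr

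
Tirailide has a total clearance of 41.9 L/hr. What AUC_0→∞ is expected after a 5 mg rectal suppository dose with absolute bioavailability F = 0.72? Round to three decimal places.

AUC = 0.086 mg/L·hr

AUC_0→∞ = F × Dose / CL
        = 0.72 × 5 / 41.9 = 0.0859189 mg/L·hr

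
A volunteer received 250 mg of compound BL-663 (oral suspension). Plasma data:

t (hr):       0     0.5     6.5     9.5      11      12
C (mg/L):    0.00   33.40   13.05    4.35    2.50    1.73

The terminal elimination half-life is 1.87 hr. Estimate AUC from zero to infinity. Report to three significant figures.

AUC = 186 mg/L·hr

Trapezoidal AUC_0→12:
  [0→0.5]: (0.00+33.40)/2 × 0.5 = 8.35
  [0.5→6.5]: (33.40+13.05)/2 × 6 = 139.35
  [6.5→9.5]: (13.05+4.35)/2 × 3 = 26.1
  [9.5→11]: (4.35+2.50)/2 × 1.5 = 5.1375
  [11→12]: (2.50+1.73)/2 × 1 = 2.115
  Sum = 181.0525 mg/L·hr
k_e = ln2 / t½ = 0.693147 / 1.87 = 0.3707 hr^-1
Extrapolated tail: C_last / k_e = 1.73 / 0.3707 = 4.667
AUC_0→∞ = 181.0525 + 4.667 = 185.7195 mg/L·hr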